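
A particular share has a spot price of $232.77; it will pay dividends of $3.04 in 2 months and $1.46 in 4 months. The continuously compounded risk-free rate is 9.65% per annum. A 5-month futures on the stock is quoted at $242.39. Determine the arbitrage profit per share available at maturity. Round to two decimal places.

PV(dividends) I = 3.04·e^(−0.0965·2/12) + 1.46·e^(−0.0965·4/12) = 4.4053
Fair futures F* = (S − I)·e^(rT) = (232.77 − 4.4053)·e^0.040208 = 228.3647 × 1.041027 = 237.7338
Market $242.39 > fair 237.7338: forward overpriced → cash-and-carry (borrow at r, buy the stock and collect the dividends, short the forward).
Profit at T = |F_mkt − F*| = |242.39 − 237.7338| = $4.66 per share

$4.66 per share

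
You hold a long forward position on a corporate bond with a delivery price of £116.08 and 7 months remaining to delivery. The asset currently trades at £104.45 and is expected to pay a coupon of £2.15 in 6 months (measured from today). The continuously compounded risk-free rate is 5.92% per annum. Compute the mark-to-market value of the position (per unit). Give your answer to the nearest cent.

PV(remaining coupons) I = 2.15·e^(−0.0592·6/12) = 2.0873
Current forward F = (S − I)·e^(rT) = (104.45 − 2.0873)·e^(0.0592·7/12) = 102.3627 × 1.035137 = 105.9594
Value (long) = (F − K)·e^(−rT) = (105.9594 − 116.08) × 0.966056 = -9.7771
Value = -£9.78

-£9.78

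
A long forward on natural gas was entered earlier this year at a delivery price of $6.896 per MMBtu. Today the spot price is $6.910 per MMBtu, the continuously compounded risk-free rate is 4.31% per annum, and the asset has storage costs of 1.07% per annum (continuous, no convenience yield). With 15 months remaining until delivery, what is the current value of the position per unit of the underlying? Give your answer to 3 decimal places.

Current fair forward for the remaining 15 months: F = S·e^((r + u)·T), (r + u) = 0.0431 + 0.0107 = 0.0538
F = 6.910 · e^(0.0538 × 15/12) = 6.910 × 1.069563 = 7.3907
Value of long forward = (F − K)·e^(−rT) = (7.3907 − 6.896) · e^(−0.0431·15/12)
= 0.4947 × 0.947551 = 0.469

$0.469 per MMBtu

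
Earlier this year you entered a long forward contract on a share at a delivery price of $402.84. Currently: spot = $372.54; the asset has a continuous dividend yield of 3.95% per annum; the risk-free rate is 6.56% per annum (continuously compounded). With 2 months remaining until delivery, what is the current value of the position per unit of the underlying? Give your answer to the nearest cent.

Current fair forward for the remaining 2 months: F = S·e^((r − q)·T), (r − q) = 0.0656 − 0.0395 = 0.0261
F = 372.54 · e^(0.0261 × 2/12) = 372.54 × 1.004359 = 374.1639
Value of long forward = (F − K)·e^(−rT) = (374.1639 − 402.84) · e^(−0.0656·2/12)
= -28.6761 × 0.989126 = -28.36

-$28.36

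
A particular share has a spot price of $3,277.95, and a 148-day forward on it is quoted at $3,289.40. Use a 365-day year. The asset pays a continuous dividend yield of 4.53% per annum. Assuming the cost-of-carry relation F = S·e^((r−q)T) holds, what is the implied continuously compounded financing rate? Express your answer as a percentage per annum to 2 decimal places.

From F = S·e^((r−q)T): (r − q) = ln(F/S)/T
ln(3289.40/3277.95) = ln(1.003493) = 0.003487
(r − q) = 0.003487 / (148/365) = 0.008600
r = ln(F/S)/T + q = 0.008600 + 0.0453 = 0.053900
r = 5.39%

5.39%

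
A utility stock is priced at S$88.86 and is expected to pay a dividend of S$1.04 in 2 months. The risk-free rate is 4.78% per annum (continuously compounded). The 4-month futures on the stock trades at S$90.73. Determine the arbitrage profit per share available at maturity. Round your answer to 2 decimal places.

S$1.49 per share

PV(dividends) I = 1.04·e^(−0.0478·2/12) = 1.0317
Fair futures F* = (S − I)·e^(rT) = (88.86 − 1.0317)·e^0.015933 = 87.8283 × 1.016061 = 89.2389
Market S$90.73 > fair 89.2389: forward overpriced → cash-and-carry (borrow at r, buy the stock and collect the dividends, short the forward).
Profit at T = |F_mkt − F*| = |90.73 − 89.2389| = S$1.49 per share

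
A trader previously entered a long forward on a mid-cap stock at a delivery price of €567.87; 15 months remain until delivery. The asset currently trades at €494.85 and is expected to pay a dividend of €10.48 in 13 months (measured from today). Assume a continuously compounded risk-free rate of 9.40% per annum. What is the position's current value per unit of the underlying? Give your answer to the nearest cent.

PV(remaining dividends) I = 10.48·e^(−0.0940·13/12) = 9.4653
Current forward F = (S − I)·e^(rT) = (494.85 − 9.4653)·e^(0.0940·15/12) = 485.3847 × 1.124682 = 545.9034
Value (long) = (F − K)·e^(−rT) = (545.9034 − 567.87) × 0.889141 = -19.5314
Value = -€19.53

-€19.53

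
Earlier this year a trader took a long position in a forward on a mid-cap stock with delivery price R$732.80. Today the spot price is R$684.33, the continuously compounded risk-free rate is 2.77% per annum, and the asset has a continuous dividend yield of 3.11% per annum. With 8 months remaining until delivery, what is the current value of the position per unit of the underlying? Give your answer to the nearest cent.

-R$49.10

Current fair forward for the remaining 8 months: F = S·e^((r − q)·T), (r − q) = 0.0277 − 0.0311 = -0.0034
F = 684.33 · e^(-0.0034 × 8/12) = 684.33 × 0.997736 = 682.7807
Value of long forward = (F − K)·e^(−rT) = (682.7807 − 732.80) · e^(−0.0277·8/12)
= -50.0193 × 0.981703 = -49.10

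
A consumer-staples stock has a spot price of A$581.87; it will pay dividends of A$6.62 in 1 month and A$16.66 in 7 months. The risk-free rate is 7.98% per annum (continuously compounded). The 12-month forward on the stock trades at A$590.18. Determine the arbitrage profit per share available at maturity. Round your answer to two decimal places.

PV(dividends) I = 6.62·e^(−0.0798·1/12) + 16.66·e^(−0.0798·7/12) = 22.4784
Fair forward F* = (S − I)·e^(rT) = (581.87 − 22.4784)·e^0.079800 = 559.3916 × 1.083070 = 605.8603
Market A$590.18 < fair 605.8603: forward underpriced → reverse cash-and-carry (short the stock, invest proceeds at r, pay the dividends, go long the forward).
Profit at T = |F_mkt − F*| = |590.18 − 605.8603| = A$15.68 per share

A$15.68 per share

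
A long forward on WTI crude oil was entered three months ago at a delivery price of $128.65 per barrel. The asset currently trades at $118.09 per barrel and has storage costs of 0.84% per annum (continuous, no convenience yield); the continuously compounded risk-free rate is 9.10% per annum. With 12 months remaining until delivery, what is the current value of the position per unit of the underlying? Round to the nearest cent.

Current fair forward for the remaining 12 months: F = S·e^((r + u)·T), (r + u) = 0.0910 + 0.0084 = 0.0994
F = 118.09 · e^(0.0994 × 12/12) = 118.09 × 1.104508 = 130.4313
Value of long forward = (F − K)·e^(−rT) = (130.4313 − 128.65) · e^(−0.0910·12/12)
= 1.7813 × 0.913018 = 1.63

$1.63 per barrel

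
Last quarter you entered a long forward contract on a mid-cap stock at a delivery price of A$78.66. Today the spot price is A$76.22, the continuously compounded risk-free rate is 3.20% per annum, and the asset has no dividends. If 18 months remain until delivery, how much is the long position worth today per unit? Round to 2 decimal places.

Current fair forward for the remaining 18 months: F = S·e^(r·T), r = 0.0320
F = 76.22 · e^(0.0320 × 18/12) = 76.22 × 1.049171 = 79.9678
Value of long forward = (F − K)·e^(−rT) = (79.9678 − 78.66) · e^(−0.0320·18/12)
= 1.3078 × 0.953134 = 1.25

A$1.25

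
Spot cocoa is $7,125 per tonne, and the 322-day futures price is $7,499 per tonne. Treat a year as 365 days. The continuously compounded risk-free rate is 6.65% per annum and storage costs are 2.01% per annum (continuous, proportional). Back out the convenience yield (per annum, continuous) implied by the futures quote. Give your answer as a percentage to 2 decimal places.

F = S·e^((r+u−y)T) ⇒ (r+u−y) = ln(F/S)/T
ln(7499/7125) = 0.051160; /T ⇒ 0.057992
y = r + u − ln(F/S)/T = 0.0665 + 0.0201 − 0.057992 = 0.028608
y = 2.86%

2.86%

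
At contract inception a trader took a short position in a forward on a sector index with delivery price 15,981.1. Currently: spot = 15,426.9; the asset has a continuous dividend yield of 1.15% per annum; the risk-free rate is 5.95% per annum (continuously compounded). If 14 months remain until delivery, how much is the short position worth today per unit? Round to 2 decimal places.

Current fair forward for the remaining 14 months: F = S·e^((r − q)·T), (r − q) = 0.0595 − 0.0115 = 0.0480
F = 15426.9 · e^(0.0480 × 14/12) = 15426.9 × 1.05759768 = 16315.4536
Value of long forward = (F − K)·e^(−rT) = (16315.4536 − 15981.1) · e^(−0.0595·14/12)
= 334.3536 × 0.93293787 = 311.93
Short position value = −(long value) = -311.93

-311.93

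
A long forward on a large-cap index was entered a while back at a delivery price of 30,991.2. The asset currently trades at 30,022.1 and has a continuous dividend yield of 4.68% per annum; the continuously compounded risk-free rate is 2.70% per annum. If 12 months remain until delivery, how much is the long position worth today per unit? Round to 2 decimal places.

Current fair forward for the remaining 12 months: F = S·e^((r − q)·T), (r − q) = 0.0270 − 0.0468 = -0.0198
F = 30022.1 · e^(-0.0198 × 12/12) = 30022.1 × 0.98039473 = 29433.5086
Value of long forward = (F − K)·e^(−rT) = (29433.5086 − 30991.2) · e^(−0.0270·12/12)
= -1557.6914 × 0.97336124 = -1516.20

-1516.20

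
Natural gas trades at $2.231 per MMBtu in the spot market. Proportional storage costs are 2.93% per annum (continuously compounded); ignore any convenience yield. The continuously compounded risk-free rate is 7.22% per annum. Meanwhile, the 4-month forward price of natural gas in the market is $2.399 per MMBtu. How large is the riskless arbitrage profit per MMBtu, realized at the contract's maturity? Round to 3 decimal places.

Fair forward: F* = S·e^(carry·T), with carry = (r + u) = 0.0722 + 0.0293 = 0.1015
F* = 2.231 · e^(0.1015 × 4/12) = 2.231 · e^0.033833 = 2.231 × 1.034412 = $2.3078
Market $2.399 > fair $2.3078: forward overpriced → cash-and-carry (buy spot, short the forward).
At maturity, profit = |F_mkt − F*| = |2.399 − 2.3078| = $0.091 per MMBtu

$0.091 per MMBtu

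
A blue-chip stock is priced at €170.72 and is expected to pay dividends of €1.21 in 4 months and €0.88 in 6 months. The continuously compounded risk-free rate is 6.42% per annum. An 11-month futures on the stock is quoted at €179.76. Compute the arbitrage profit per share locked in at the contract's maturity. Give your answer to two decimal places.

€0.85 per share

PV(dividends) I = 1.21·e^(−0.0642·4/12) + 0.88·e^(−0.0642·6/12) = 2.0366
Fair futures F* = (S − I)·e^(rT) = (170.72 − 2.0366)·e^0.058850 = 168.6834 × 1.060616 = 178.9083
Market €179.76 > fair 178.9083: forward overpriced → cash-and-carry (borrow at r, buy the stock and collect the dividends, short the forward).
Profit at T = |F_mkt − F*| = |179.76 − 178.9083| = €0.85 per share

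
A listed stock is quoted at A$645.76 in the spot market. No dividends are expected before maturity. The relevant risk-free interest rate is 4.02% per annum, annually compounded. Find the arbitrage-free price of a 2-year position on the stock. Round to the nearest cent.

F = S · (1+r)^T
= 645.76 × 1.082016
F = A$698.72

A$698.72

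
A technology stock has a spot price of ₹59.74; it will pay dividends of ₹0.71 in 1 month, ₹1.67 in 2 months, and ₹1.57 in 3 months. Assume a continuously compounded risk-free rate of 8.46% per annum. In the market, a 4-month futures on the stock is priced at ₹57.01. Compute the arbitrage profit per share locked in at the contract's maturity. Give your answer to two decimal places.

₹0.44 per share

PV(dividends) I = 0.71·e^(−0.0846·1/12) + 1.67·e^(−0.0846·2/12) + 1.57·e^(−0.0846·3/12) = 3.8888
Fair futures F* = (S − I)·e^(rT) = (59.74 − 3.8888)·e^0.028200 = 55.8512 × 1.028601 = 57.4486
Market ₹57.01 < fair 57.4486: forward underpriced → reverse cash-and-carry (short the stock, invest proceeds at r, pay the dividends, go long the forward).
Profit at T = |F_mkt − F*| = |57.01 − 57.4486| = ₹0.44 per share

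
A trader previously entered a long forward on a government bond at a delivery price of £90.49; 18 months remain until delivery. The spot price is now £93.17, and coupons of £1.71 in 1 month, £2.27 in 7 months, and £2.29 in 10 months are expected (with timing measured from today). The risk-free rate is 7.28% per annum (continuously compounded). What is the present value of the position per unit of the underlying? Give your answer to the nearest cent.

PV(remaining coupons) I = 1.71·e^(−0.0728·1/12) + 2.27·e^(−0.0728·7/12) + 2.29·e^(−0.0728·10/12) = 6.0305
Current forward F = (S − I)·e^(rT) = (93.17 − 6.0305)·e^(0.0728·18/12) = 87.1395 × 1.115385 = 97.1941
Value (long) = (F − K)·e^(−rT) = (97.1941 − 90.49) × 0.896551 = 6.0106
Value = £6.01

£6.01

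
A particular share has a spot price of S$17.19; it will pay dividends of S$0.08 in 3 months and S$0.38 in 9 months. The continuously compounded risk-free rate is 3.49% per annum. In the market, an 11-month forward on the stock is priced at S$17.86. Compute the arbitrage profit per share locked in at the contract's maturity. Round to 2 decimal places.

S$0.58 per share

PV(dividends) I = 0.08·e^(−0.0349·3/12) + 0.38·e^(−0.0349·9/12) = 0.4495
Fair forward F* = (S − I)·e^(rT) = (17.19 − 0.4495)·e^0.031992 = 16.7405 × 1.032509 = 17.2847
Market S$17.86 > fair 17.2847: forward overpriced → cash-and-carry (borrow at r, buy the stock and collect the dividends, short the forward).
Profit at T = |F_mkt − F*| = |17.86 − 17.2847| = S$0.58 per share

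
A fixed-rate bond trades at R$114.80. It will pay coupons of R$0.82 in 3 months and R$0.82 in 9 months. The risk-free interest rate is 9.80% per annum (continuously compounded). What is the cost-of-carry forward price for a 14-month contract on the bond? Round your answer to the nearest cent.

R$126.95

PV(coupons) I = 0.82·e^(−0.0980·3/12) + 0.82·e^(−0.0980·9/12)
I = 0.8002 + 0.7619 = 1.5621
F = (S − I)·e^(rT) = (114.80 − 1.5621) · e^(0.0980·14/12)
= 113.2379 · e^0.114333 = 113.2379 × 1.121125 = R$126.95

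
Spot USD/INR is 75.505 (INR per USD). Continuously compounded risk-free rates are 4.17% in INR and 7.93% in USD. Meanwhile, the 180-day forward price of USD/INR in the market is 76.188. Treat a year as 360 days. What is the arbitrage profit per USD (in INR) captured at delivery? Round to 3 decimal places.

2.089 per USD (in INR)

Fair forward: F* = S·e^(carry·T), with carry = (r_INR − r_USD) = 0.0417 − 0.0793 = -0.0376
F* = 75.505 · e^(-0.0376 × 180/360) = 75.505 · e^-0.018800 = 75.505 × 0.981376 = 74.0988
Market 76.188 > fair 74.0988: forward overpriced → cash-and-carry (buy spot, short the forward).
At maturity, profit = |F_mkt − F*| = |76.188 − 74.0988| = 2.089 per USD (in INR)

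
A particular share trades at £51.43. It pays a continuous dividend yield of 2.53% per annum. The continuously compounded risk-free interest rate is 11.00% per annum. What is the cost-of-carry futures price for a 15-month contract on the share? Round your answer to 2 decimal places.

£57.17

F = S·e^((r − q)T) = 51.43 · e^((0.1100 − 0.0253) × 15/12)
= 51.43 · e^0.105875 = 51.43 × 1.111683
F = £57.17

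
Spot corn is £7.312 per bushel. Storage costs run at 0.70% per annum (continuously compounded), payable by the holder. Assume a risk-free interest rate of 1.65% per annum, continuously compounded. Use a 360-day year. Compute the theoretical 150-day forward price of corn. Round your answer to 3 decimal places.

Net carry = r + u − y = 0.0165 + 0.0070 − 0.0000 = 0.0235
F = S·e^((r+u−y)T) = 7.312 · e^(0.0235 × 150/360) = 7.312 · e^0.009792
= 7.312 × 1.009840 = £7.384 per bushel

£7.384 per bushel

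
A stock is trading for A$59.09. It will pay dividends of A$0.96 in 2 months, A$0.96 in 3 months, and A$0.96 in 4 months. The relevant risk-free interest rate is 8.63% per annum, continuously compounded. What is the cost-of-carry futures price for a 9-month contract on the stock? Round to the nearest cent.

A$60.03

PV(dividends) I = 0.96·e^(−0.0863·2/12) + 0.96·e^(−0.0863·3/12) + 0.96·e^(−0.0863·4/12)
I = 0.9463 + 0.9395 + 0.9328 = 2.8186
F = (S − I)·e^(rT) = (59.09 − 2.8186) · e^(0.0863·9/12)
= 56.2714 · e^0.064725 = 56.2714 × 1.066866 = A$60.03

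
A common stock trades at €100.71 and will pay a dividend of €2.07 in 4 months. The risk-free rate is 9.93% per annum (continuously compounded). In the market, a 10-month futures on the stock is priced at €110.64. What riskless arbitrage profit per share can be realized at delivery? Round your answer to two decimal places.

€3.42 per share

PV(dividends) I = 2.07·e^(−0.0993·4/12) = 2.0026
Fair futures F* = (S − I)·e^(rT) = (100.71 − 2.0026)·e^0.082750 = 98.7074 × 1.086270 = 107.2229
Market €110.64 > fair 107.2229: forward overpriced → cash-and-carry (borrow at r, buy the stock and collect the dividends, short the forward).
Profit at T = |F_mkt − F*| = |110.64 − 107.2229| = €3.42 per share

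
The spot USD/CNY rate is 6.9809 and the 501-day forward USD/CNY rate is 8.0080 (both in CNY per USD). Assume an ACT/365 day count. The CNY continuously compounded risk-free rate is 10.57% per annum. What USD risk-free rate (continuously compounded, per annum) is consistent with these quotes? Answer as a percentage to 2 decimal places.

F = S·e^((r_CNY − r_USD)T) ⇒ r_USD = r_CNY − ln(F/S)/T
ln(8.0080/6.9809) = 0.137263; /(501/365) = 0.100002
r_USD = 0.1057 − 0.100002 = 0.005698
r_USD = 0.57%

0.57%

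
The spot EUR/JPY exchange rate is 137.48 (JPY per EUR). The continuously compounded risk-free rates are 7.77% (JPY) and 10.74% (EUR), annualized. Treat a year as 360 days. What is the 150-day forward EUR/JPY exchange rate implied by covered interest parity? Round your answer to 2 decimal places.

135.79

F = S·e^((r_JPY − r_EUR)T) = 137.48 · e^((0.0777 − 0.1074) × 150/360)
= 137.48 · e^-0.012375 = 137.48 × 0.987701
F = 135.79 JPY per EUR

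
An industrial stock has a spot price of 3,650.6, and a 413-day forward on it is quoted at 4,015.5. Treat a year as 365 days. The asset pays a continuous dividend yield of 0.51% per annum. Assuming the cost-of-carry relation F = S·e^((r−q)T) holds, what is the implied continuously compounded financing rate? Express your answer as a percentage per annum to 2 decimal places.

8.93%

From F = S·e^((r−q)T): (r − q) = ln(F/S)/T
ln(4015.5/3650.6) = ln(1.099956) = 0.095270
(r − q) = 0.095270 / (413/365) = 0.084197
r = ln(F/S)/T + q = 0.084197 + 0.0051 = 0.089297
r = 8.93%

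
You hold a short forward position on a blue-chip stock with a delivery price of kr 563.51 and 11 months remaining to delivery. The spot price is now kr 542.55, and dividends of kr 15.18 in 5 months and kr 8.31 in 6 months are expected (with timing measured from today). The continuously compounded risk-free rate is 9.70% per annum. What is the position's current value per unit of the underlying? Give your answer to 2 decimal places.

-kr 4.49

PV(remaining dividends) I = 15.18·e^(−0.0970·5/12) + 8.31·e^(−0.0970·6/12) = 22.4953
Current forward F = (S − I)·e^(rT) = (542.55 − 22.4953)·e^(0.0970·11/12) = 520.0547 × 1.092990 = 568.4146
Value (long) = (F − K)·e^(−rT) = (568.4146 − 563.51) × 0.914922 = 4.4873
Short position value = −(long value) = -kr 4.49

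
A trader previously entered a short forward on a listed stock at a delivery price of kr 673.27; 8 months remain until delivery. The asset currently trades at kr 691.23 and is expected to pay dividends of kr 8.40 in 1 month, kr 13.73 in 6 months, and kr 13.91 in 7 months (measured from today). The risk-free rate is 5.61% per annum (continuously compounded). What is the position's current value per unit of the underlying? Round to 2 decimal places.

PV(remaining dividends) I = 8.40·e^(−0.0561·1/12) + 13.73·e^(−0.0561·6/12) + 13.91·e^(−0.0561·7/12) = 35.1732
Current forward F = (S − I)·e^(rT) = (691.23 − 35.1732)·e^(0.0561·8/12) = 656.0568 × 1.038108 = 681.0578
Value (long) = (F − K)·e^(−rT) = (681.0578 − 673.27) × 0.963291 = 7.5019
Short position value = −(long value) = -kr 7.50

-kr 7.50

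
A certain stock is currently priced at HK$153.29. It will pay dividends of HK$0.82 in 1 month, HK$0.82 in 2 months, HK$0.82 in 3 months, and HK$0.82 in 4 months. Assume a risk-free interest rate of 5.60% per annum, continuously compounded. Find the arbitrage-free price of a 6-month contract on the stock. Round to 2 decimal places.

PV(dividends) I = 0.82·e^(−0.0560·1/12) + 0.82·e^(−0.0560·2/12) + 0.82·e^(−0.0560·3/12) + 0.82·e^(−0.0560·4/12)
I = 0.8162 + 0.8124 + 0.8086 + 0.8048 = 3.2420
F = (S − I)·e^(rT) = (153.29 − 3.2420) · e^(0.0560·6/12)
= 150.0480 · e^0.028000 = 150.0480 × 1.028396 = HK$154.31

HK$154.31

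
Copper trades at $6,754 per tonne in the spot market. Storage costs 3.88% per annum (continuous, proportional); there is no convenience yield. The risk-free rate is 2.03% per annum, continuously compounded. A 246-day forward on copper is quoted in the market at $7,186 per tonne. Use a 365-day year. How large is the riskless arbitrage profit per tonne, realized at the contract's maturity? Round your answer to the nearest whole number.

Fair forward: F* = S·e^(carry·T), with carry = (r + u) = 0.0203 + 0.0388 = 0.0591
F* = 6754 · e^(0.0591 × 246/365) = 6754 · e^0.039832 = 6754 × 1.040636 = $7028.4555
Market $7186 > fair $7028.4555: forward overpriced → cash-and-carry (buy spot, short the forward).
At maturity, profit = |F_mkt − F*| = |7186 − 7028.4555| = $158 per tonne

$158 per tonne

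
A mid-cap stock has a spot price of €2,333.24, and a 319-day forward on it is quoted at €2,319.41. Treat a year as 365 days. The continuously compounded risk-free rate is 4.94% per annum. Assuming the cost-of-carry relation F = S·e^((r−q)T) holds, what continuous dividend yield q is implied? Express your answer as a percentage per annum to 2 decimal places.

5.62%

From F = S·e^((r−q)T): (r − q) = ln(F/S)/T
ln(2319.41/2333.24) = ln(0.994073) = -0.005945
(r − q) = -0.005945 / (319/365) = -0.006802
q = r − ln(F/S)/T = 0.0494 + 0.006802 = 0.056202
q = 5.62%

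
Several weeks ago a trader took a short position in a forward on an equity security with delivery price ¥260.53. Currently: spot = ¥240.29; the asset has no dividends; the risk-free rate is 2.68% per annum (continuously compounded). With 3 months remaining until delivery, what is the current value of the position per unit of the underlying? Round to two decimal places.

Current fair forward for the remaining 3 months: F = S·e^(r·T), r = 0.0268
F = 240.29 · e^(0.0268 × 3/12) = 240.29 × 1.006722 = 241.9052
Value of long forward = (F − K)·e^(−rT) = (241.9052 − 260.53) · e^(−0.0268·3/12)
= -18.6248 × 0.993322 = -18.50
Short position value = −(long value) = ¥18.50

¥18.50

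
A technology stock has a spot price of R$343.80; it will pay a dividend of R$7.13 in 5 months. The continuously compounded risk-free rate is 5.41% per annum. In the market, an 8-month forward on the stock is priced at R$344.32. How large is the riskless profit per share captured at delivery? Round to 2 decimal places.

R$4.88 per share

PV(dividends) I = 7.13·e^(−0.0541·5/12) = 6.9711
Fair forward F* = (S − I)·e^(rT) = (343.80 − 6.9711)·e^0.036067 = 336.8289 × 1.036725 = 349.1989
Market R$344.32 < fair 349.1989: forward underpriced → reverse cash-and-carry (short the stock, invest proceeds at r, pay the dividends, go long the forward).
Profit at T = |F_mkt − F*| = |344.32 − 349.1989| = R$4.88 per share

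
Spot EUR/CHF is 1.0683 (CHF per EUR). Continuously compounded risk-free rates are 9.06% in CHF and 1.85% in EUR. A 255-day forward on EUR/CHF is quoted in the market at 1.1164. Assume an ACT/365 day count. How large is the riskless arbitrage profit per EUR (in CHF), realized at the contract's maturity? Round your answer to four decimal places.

0.0071 per EUR (in CHF)

Fair forward: F* = S·e^(carry·T), with carry = (r_CHF − r_EUR) = 0.0906 − 0.0185 = 0.0721
F* = 1.0683 · e^(0.0721 × 255/365) = 1.0683 · e^0.050371 = 1.0683 × 1.051661 = 1.1235
Market 1.1164 < fair 1.1235: forward underpriced → reverse cash-and-carry (short spot, go long the forward).
At maturity, profit = |F_mkt − F*| = |1.1164 − 1.1235| = 0.0071 per EUR (in CHF)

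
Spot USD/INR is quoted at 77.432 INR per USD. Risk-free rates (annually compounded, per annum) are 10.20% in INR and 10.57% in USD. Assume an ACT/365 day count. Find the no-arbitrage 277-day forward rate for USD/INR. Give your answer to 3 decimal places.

By covered interest parity, F = S · (1+r_INR)^T / (1+r_USD)^T
= 77.432 × 1.076494 / 1.079236 = 77.432 × 0.997459
F = 77.235 INR per USD

77.235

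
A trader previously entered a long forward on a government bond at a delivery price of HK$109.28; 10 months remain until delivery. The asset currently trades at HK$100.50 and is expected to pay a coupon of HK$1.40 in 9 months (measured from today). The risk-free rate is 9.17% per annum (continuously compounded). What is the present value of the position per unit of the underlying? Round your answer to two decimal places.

PV(remaining coupons) I = 1.40·e^(−0.0917·9/12) = 1.3070
Current forward F = (S − I)·e^(rT) = (100.50 − 1.3070)·e^(0.0917·10/12) = 99.1930 × 1.079412 = 107.0701
Value (long) = (F − K)·e^(−rT) = (107.0701 − 109.28) × 0.926430 = -2.0473
Value = -HK$2.05

-HK$2.05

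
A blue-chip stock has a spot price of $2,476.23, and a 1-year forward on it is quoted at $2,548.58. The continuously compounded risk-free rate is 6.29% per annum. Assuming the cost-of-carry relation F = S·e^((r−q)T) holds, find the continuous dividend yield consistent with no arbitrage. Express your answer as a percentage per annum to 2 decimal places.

3.41%

From F = S·e^((r−q)T): (r − q) = ln(F/S)/T
ln(2548.58/2476.23) = ln(1.029218) = 0.028799
(r − q) = 0.028799 / (1) = 0.028799
q = r − ln(F/S)/T = 0.0629 − 0.028799 = 0.034101
q = 3.41%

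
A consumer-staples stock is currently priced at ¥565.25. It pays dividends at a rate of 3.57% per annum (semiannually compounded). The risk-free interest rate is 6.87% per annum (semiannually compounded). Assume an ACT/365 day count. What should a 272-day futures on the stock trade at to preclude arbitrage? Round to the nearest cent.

F = S · (1+r/2)^(2T) / (1+q/2)^(2T)
= 565.25 × 1.051624 / 1.026720 = 565.25 × 1.024256
F = ¥578.96

¥578.96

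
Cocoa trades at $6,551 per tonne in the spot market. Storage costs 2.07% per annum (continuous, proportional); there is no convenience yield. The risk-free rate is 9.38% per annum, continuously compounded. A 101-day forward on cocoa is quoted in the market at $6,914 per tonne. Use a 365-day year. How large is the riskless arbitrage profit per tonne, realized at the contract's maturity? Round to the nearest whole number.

Fair forward: F* = S·e^(carry·T), with carry = (r + u) = 0.0938 + 0.0207 = 0.1145
F* = 6551 · e^(0.1145 × 101/365) = 6551 · e^0.031684 = 6551 × 1.032191 = $6761.8832
Market $6914 > fair $6761.8832: forward overpriced → cash-and-carry (buy spot, short the forward).
At maturity, profit = |F_mkt − F*| = |6914 − 6761.8832| = $152 per tonne

$152 per tonne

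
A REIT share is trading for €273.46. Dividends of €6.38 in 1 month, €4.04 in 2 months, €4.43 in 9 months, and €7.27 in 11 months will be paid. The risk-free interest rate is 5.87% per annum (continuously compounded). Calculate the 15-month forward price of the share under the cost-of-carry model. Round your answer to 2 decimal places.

PV(dividends) I = 6.38·e^(−0.0587·1/12) + 4.04·e^(−0.0587·2/12) + 4.43·e^(−0.0587·9/12) + 7.27·e^(−0.0587·11/12)
I = 6.3489 + 4.0007 + 4.2392 + 6.8892 = 21.4780
F = (S − I)·e^(rT) = (273.46 − 21.4780) · e^(0.0587·15/12)
= 251.9820 · e^0.073375 = 251.9820 × 1.076134 = €271.17

€271.17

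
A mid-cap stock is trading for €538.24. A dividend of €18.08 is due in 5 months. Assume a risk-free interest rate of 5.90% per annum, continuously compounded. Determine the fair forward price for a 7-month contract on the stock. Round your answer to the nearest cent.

€538.83

PV(dividends) I = 18.08·e^(−0.0590·5/12)
I = 17.6410
F = (S − I)·e^(rT) = (538.24 − 17.6410) · e^(0.0590·7/12)
= 520.5990 · e^0.034417 = 520.5990 × 1.035016 = €538.83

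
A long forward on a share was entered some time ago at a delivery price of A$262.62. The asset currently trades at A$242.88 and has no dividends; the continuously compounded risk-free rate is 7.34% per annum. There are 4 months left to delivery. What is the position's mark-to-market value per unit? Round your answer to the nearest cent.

-A$13.39

Current fair forward for the remaining 4 months: F = S·e^(r·T), r = 0.0734
F = 242.88 · e^(0.0734 × 4/12) = 242.88 × 1.024768 = 248.8957
Value of long forward = (F − K)·e^(−rT) = (248.8957 − 262.62) · e^(−0.0734·4/12)
= -13.7243 × 0.975830 = -13.39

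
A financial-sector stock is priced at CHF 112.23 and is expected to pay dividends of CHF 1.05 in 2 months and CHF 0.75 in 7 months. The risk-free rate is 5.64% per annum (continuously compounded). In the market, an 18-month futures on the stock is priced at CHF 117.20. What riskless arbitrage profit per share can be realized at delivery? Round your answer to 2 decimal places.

PV(dividends) I = 1.05·e^(−0.0564·2/12) + 0.75·e^(−0.0564·7/12) = 1.7659
Fair futures F* = (S − I)·e^(rT) = (112.23 − 1.7659)·e^0.084600 = 110.4641 × 1.088282 = 120.2161
Market CHF 117.20 < fair 120.2161: forward underpriced → reverse cash-and-carry (short the stock, invest proceeds at r, pay the dividends, go long the forward).
Profit at T = |F_mkt − F*| = |117.20 − 120.2161| = CHF 3.02 per share

CHF 3.02 per share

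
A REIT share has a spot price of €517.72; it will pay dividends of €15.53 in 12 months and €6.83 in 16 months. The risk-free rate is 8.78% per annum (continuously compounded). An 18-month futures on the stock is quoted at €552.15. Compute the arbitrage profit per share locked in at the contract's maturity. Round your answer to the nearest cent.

PV(dividends) I = 15.53·e^(−0.0878·12/12) + 6.83·e^(−0.0878·16/12) = 20.3001
Fair futures F* = (S − I)·e^(rT) = (517.72 − 20.3001)·e^0.131700 = 497.4199 × 1.140766 = 567.4397
Market €552.15 < fair 567.4397: forward underpriced → reverse cash-and-carry (short the stock, invest proceeds at r, pay the dividends, go long the forward).
Profit at T = |F_mkt − F*| = |552.15 − 567.4397| = €15.29 per share

€15.29 per share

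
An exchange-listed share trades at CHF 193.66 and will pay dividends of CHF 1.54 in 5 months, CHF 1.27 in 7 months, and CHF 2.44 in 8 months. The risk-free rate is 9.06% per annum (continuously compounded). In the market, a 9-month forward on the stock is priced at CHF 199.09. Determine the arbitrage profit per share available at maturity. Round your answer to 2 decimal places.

CHF 2.85 per share

PV(dividends) I = 1.54·e^(−0.0906·5/12) + 1.27·e^(−0.0906·7/12) + 2.44·e^(−0.0906·8/12) = 4.9846
Fair forward F* = (S − I)·e^(rT) = (193.66 − 4.9846)·e^0.067950 = 188.6754 × 1.070312 = 201.9415
Market CHF 199.09 < fair 201.9415: forward underpriced → reverse cash-and-carry (short the stock, invest proceeds at r, pay the dividends, go long the forward).
Profit at T = |F_mkt − F*| = |199.09 − 201.9415| = CHF 2.85 per share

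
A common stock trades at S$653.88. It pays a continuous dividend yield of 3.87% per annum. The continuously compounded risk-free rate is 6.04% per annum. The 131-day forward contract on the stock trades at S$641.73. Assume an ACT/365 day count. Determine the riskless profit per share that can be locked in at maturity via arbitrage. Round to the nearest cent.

Fair forward: F* = S·e^(carry·T), with carry = (r − q) = 0.0604 − 0.0387 = 0.0217
F* = 653.88 · e^(0.0217 × 131/365) = 653.88 · e^0.007788 = 653.88 × 1.007818 = S$658.9920
Market S$641.73 < fair S$658.9920: forward underpriced → reverse cash-and-carry (short spot, go long the forward).
At maturity, profit = |F_mkt − F*| = |641.73 − 658.9920| = S$17.26 per share

S$17.26 per share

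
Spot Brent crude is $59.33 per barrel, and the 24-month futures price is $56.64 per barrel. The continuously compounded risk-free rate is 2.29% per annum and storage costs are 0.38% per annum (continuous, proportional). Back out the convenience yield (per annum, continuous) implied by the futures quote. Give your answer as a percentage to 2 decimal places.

F = S·e^((r+u−y)T) ⇒ (r+u−y) = ln(F/S)/T
ln(56.64/59.33) = -0.046400; /T ⇒ -0.023200
y = r + u − ln(F/S)/T = 0.0229 + 0.0038 + 0.023200 = 0.049900
y = 4.99%

4.99%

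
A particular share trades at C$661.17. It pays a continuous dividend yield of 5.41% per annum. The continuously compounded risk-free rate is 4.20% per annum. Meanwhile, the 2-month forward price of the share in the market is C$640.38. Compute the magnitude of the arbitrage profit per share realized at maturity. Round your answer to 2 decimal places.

C$19.46 per share

Fair forward: F* = S·e^(carry·T), with carry = (r − q) = 0.0420 − 0.0541 = -0.0121
F* = 661.17 · e^(-0.0121 × 2/12) = 661.17 · e^-0.002017 = 661.17 × 0.997985 = C$659.8377
Market C$640.38 < fair C$659.8377: forward underpriced → reverse cash-and-carry (short spot, go long the forward).
At maturity, profit = |F_mkt − F*| = |640.38 − 659.8377| = C$19.46 per share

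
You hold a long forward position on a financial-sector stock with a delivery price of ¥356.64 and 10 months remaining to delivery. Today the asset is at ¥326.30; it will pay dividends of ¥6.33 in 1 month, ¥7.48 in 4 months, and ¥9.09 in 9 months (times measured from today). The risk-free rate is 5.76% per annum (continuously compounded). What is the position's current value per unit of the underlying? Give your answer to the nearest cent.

-¥35.97

PV(remaining dividends) I = 6.33·e^(−0.0576·1/12) + 7.48·e^(−0.0576·4/12) + 9.09·e^(−0.0576·9/12) = 22.3431
Current forward F = (S − I)·e^(rT) = (326.30 − 22.3431)·e^(0.0576·10/12) = 303.9569 × 1.049171 = 318.9028
Value (long) = (F − K)·e^(−rT) = (318.9028 − 356.64) × 0.953134 = -35.9686
Value = -¥35.97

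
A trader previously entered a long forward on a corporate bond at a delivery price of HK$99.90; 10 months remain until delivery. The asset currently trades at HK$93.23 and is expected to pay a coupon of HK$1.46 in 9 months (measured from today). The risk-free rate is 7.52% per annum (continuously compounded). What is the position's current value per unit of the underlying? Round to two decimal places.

-HK$1.98

PV(remaining coupons) I = 1.46·e^(−0.0752·9/12) = 1.3799
Current forward F = (S − I)·e^(rT) = (93.23 − 1.3799)·e^(0.0752·10/12) = 91.8501 × 1.064672 = 97.7902
Value (long) = (F − K)·e^(−rT) = (97.7902 − 99.90) × 0.939257 = -1.9816
Value = -HK$1.98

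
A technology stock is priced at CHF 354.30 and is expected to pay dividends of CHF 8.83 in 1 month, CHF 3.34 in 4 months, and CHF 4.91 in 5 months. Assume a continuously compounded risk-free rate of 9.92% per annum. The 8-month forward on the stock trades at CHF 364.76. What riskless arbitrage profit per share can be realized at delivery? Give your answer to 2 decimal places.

PV(dividends) I = 8.83·e^(−0.0992·1/12) + 3.34·e^(−0.0992·4/12) + 4.91·e^(−0.0992·5/12) = 16.6999
Fair forward F* = (S − I)·e^(rT) = (354.30 − 16.6999)·e^0.066133 = 337.6001 × 1.068369 = 360.6815
Market CHF 364.76 > fair 360.6815: forward overpriced → cash-and-carry (borrow at r, buy the stock and collect the dividends, short the forward).
Profit at T = |F_mkt − F*| = |364.76 − 360.6815| = CHF 4.08 per share

CHF 4.08 per share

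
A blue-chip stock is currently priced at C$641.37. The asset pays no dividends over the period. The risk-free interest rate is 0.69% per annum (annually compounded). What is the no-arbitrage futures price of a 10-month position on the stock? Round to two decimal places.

F = S · (1+r)^T
= 641.37 × 1.005747
F = C$645.06

C$645.06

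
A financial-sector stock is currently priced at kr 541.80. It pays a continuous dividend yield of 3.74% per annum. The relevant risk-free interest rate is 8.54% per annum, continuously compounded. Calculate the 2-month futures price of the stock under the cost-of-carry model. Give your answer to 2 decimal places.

kr 546.15

F = S·e^((r − q)T) = 541.80 · e^((0.0854 − 0.0374) × 2/12)
= 541.80 · e^0.008000 = 541.80 × 1.008032
F = kr 546.15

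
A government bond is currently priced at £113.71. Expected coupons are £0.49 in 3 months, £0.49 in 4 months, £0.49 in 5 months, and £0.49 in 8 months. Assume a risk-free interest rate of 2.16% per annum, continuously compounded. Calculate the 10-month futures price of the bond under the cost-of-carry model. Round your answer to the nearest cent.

PV(coupons) I = 0.49·e^(−0.0216·3/12) + 0.49·e^(−0.0216·4/12) + 0.49·e^(−0.0216·5/12) + 0.49·e^(−0.0216·8/12)
I = 0.4874 + 0.4865 + 0.4856 + 0.4830 = 1.9425
F = (S − I)·e^(rT) = (113.71 − 1.9425) · e^(0.0216·10/12)
= 111.7675 · e^0.018000 = 111.7675 × 1.018163 = £113.80

£113.80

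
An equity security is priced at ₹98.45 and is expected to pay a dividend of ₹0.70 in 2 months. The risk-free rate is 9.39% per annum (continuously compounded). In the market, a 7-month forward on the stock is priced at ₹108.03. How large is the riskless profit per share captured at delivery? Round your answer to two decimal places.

PV(dividends) I = 0.70·e^(−0.0939·2/12) = 0.6891
Fair forward F* = (S − I)·e^(rT) = (98.45 − 0.6891)·e^0.054775 = 97.7609 × 1.056303 = 103.2651
Market ₹108.03 > fair 103.2651: forward overpriced → cash-and-carry (borrow at r, buy the stock and collect the dividends, short the forward).
Profit at T = |F_mkt − F*| = |108.03 − 103.2651| = ₹4.76 per share

₹4.76 per share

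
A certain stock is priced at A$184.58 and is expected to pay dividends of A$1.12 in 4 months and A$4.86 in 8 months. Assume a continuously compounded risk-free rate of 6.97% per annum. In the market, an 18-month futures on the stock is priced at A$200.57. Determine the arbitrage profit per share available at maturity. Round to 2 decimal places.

A$2.01 per share

PV(dividends) I = 1.12·e^(−0.0697·4/12) + 4.86·e^(−0.0697·8/12) = 5.7336
Fair futures F* = (S − I)·e^(rT) = (184.58 − 5.7336)·e^0.104550 = 178.8464 × 1.110211 = 198.5572
Market A$200.57 > fair 198.5572: forward overpriced → cash-and-carry (borrow at r, buy the stock and collect the dividends, short the forward).
Profit at T = |F_mkt − F*| = |200.57 − 198.5572| = A$2.01 per share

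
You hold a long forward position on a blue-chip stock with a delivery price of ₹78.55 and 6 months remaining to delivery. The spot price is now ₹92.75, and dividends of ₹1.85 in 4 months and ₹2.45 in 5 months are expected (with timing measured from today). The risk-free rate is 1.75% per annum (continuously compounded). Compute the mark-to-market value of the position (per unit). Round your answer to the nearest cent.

PV(remaining dividends) I = 1.85·e^(−0.0175·4/12) + 2.45·e^(−0.0175·5/12) = 4.2714
Current forward F = (S − I)·e^(rT) = (92.75 − 4.2714)·e^(0.0175·6/12) = 88.4786 × 1.008788 = 89.2561
Value (long) = (F − K)·e^(−rT) = (89.2561 − 78.55) × 0.991288 = 10.6128
Value = ₹10.61

₹10.61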